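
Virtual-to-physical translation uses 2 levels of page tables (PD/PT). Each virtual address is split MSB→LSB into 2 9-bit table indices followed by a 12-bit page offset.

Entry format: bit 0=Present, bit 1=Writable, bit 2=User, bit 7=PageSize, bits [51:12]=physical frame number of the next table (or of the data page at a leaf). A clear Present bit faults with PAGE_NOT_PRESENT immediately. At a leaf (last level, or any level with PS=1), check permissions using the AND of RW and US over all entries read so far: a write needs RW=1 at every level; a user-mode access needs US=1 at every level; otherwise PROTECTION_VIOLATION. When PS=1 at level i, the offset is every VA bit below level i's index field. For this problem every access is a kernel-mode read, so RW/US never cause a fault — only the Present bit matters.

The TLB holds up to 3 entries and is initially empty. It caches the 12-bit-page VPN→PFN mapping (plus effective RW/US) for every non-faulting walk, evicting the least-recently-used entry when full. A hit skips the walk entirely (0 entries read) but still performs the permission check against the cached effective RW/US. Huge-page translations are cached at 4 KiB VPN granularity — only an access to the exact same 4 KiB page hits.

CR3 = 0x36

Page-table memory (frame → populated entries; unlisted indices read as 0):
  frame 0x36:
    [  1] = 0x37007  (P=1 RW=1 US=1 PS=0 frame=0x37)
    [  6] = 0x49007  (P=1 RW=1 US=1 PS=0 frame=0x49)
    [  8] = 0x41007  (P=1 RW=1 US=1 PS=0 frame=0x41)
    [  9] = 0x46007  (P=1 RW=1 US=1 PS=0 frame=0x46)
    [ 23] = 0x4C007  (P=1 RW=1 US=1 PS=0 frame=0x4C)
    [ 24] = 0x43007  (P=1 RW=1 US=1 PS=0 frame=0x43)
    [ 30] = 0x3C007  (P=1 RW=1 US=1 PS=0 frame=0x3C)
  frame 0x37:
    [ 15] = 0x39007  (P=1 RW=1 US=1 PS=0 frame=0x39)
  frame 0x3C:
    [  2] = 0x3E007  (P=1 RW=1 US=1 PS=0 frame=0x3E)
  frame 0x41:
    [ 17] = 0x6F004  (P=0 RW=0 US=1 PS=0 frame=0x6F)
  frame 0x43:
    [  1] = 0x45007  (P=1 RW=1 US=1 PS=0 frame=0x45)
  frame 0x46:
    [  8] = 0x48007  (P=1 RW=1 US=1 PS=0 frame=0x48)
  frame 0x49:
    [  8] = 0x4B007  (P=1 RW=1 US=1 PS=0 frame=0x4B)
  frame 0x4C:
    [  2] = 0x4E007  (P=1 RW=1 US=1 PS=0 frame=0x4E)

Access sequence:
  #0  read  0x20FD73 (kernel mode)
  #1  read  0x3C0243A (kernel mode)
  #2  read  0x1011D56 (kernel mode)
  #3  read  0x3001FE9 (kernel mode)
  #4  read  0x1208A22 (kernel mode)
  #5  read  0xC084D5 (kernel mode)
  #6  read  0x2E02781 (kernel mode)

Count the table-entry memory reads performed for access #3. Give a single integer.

Walk each access:
#0 VA=0x20FD73 (r,kernel):
  lvl0: tbl 0x36, slot 1 ⇒ 0x37007 (P1/RW1/US1/PS0)
  lvl1: tbl 0x37, slot 15 ⇒ 0x39007 (P1/RW1/US1/PS0)
  → PA=0x39D73  (2 entries read)
#1 VA=0x3C0243A (r,kernel):
  lvl0: tbl 0x36, slot 30 ⇒ 0x3C007 (P1/RW1/US1/PS0)
  lvl1: tbl 0x3C, slot 2 ⇒ 0x3E007 (P1/RW1/US1/PS0)
  → PA=0x3E43A  (2 entries read)
#2 VA=0x1011D56 (r,kernel):
  lvl0: tbl 0x36, slot 8 ⇒ 0x41007 (P1/RW1/US1/PS0)
  lvl1: tbl 0x41, slot 17 ⇒ 0x6F004 (P0/RW0/US1/PS0)
  ✗ PAGE_NOT_PRESENT  [2 reads]
#3 VA=0x3001FE9 (r,kernel):
  lvl0: tbl 0x36, slot 24 ⇒ 0x43007 (P1/RW1/US1/PS0)
  lvl1: tbl 0x43, slot 1 ⇒ 0x45007 (P1/RW1/US1/PS0)
  → PA=0x45FE9  (2 entries read)
#4 VA=0x1208A22 (r,kernel):
  lvl0: tbl 0x36, slot 9 ⇒ 0x46007 (P1/RW1/US1/PS0)
  lvl1: tbl 0x46, slot 8 ⇒ 0x48007 (P1/RW1/US1/PS0)
  → PA=0x48A22  (2 entries read)
#5 VA=0xC084D5 (r,kernel):
  lvl0: tbl 0x36, slot 6 ⇒ 0x49007 (P1/RW1/US1/PS0)
  lvl1: tbl 0x49, slot 8 ⇒ 0x4B007 (P1/RW1/US1/PS0)
  → PA=0x4B4D5  (2 entries read)
#6 VA=0x2E02781 (r,kernel):
  lvl0: tbl 0x36, slot 23 ⇒ 0x4C007 (P1/RW1/US1/PS0)
  lvl1: tbl 0x4C, slot 2 ⇒ 0x4E007 (P1/RW1/US1/PS0)
  → PA=0x4E781  (2 entries read)

Entries read for #3: 2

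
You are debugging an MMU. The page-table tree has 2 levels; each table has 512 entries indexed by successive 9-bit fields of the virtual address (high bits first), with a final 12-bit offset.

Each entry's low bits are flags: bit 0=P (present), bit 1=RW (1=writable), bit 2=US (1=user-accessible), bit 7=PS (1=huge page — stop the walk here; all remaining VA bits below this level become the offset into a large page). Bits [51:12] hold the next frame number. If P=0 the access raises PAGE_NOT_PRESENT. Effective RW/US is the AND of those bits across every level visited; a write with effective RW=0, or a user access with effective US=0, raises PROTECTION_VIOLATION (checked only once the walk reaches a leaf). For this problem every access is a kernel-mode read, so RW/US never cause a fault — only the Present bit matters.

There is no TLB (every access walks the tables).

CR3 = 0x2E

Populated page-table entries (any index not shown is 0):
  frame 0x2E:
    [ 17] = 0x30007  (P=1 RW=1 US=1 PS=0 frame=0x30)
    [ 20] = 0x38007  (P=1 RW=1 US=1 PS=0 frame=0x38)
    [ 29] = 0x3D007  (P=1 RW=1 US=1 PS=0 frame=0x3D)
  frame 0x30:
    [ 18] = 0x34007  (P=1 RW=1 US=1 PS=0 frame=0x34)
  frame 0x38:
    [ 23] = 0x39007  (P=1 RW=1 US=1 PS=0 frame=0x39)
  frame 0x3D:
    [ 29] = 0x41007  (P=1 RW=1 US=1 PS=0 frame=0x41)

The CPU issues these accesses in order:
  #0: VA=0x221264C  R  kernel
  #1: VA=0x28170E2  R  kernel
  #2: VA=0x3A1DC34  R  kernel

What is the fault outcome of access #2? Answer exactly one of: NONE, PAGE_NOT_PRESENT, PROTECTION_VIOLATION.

Trace:
#0 VA=0x221264C (r,kernel):
  L0 @0x2E[17] → 0x30007  P=1,RW=1,US=1,PS=0
  L1 @0x30[18] → 0x34007  P=1,RW=1,US=1,PS=0
  ⇒ phys 0x3464C  [2 reads]
#1 VA=0x28170E2 (r,kernel):
  L0 @0x2E[20] → 0x38007  P=1,RW=1,US=1,PS=0
  L1 @0x38[23] → 0x39007  P=1,RW=1,US=1,PS=0
  ⇒ phys 0x390E2  [2 reads]
#2 VA=0x3A1DC34 (r,kernel):
  L0 @0x2E[29] → 0x3D007  P=1,RW=1,US=1,PS=0
  L1 @0x3D[29] → 0x41007  P=1,RW=1,US=1,PS=0
  ⇒ phys 0x41C34  [2 reads]

Access #2 fault: NONE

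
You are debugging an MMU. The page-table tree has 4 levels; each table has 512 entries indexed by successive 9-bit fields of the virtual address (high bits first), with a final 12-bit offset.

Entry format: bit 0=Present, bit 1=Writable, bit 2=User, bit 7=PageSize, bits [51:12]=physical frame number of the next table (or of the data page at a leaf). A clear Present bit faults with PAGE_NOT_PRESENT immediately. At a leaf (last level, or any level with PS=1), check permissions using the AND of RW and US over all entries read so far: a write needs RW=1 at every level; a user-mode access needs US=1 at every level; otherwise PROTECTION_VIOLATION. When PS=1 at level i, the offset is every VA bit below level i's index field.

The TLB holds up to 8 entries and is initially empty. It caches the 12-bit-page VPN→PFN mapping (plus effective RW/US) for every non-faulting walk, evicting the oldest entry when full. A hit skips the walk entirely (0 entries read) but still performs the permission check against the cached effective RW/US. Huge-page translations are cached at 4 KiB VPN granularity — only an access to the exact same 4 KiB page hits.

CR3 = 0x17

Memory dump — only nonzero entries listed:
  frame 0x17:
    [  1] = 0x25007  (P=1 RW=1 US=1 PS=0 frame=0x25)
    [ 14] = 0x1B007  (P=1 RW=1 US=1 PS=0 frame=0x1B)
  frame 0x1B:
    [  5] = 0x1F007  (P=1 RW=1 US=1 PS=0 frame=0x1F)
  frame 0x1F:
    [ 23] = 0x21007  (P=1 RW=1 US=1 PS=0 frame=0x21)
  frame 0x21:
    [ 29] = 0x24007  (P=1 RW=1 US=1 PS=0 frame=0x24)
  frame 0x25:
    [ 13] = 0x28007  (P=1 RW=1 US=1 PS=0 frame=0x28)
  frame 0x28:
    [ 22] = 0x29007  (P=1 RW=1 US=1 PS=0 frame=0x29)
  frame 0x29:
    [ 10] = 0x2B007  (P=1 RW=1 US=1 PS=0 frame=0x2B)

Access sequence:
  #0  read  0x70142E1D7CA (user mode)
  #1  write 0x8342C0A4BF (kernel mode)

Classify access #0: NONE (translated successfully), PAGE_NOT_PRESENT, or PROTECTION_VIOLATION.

Walk each access:
#0 VA=0x70142E1D7CA (r,user):
  lvl0: tbl 0x17, slot 14 ⇒ 0x1B007 (P1/RW1/US1/PS0)
  lvl1: tbl 0x1B, slot 5 ⇒ 0x1F007 (P1/RW1/US1/PS0)
  lvl2: tbl 0x1F, slot 23 ⇒ 0x21007 (P1/RW1/US1/PS0)
  lvl3: tbl 0x21, slot 29 ⇒ 0x24007 (P1/RW1/US1/PS0)
  → PA=0x247CA  (4 entries read)
#1 VA=0x8342C0A4BF (w,kernel):
  lvl0: tbl 0x17, slot 1 ⇒ 0x25007 (P1/RW1/US1/PS0)
  lvl1: tbl 0x25, slot 13 ⇒ 0x28007 (P1/RW1/US1/PS0)
  lvl2: tbl 0x28, slot 22 ⇒ 0x29007 (P1/RW1/US1/PS0)
  lvl3: tbl 0x29, slot 10 ⇒ 0x2B007 (P1/RW1/US1/PS0)
  → PA=0x2B4BF  (4 entries read)

Access #0 fault: NONE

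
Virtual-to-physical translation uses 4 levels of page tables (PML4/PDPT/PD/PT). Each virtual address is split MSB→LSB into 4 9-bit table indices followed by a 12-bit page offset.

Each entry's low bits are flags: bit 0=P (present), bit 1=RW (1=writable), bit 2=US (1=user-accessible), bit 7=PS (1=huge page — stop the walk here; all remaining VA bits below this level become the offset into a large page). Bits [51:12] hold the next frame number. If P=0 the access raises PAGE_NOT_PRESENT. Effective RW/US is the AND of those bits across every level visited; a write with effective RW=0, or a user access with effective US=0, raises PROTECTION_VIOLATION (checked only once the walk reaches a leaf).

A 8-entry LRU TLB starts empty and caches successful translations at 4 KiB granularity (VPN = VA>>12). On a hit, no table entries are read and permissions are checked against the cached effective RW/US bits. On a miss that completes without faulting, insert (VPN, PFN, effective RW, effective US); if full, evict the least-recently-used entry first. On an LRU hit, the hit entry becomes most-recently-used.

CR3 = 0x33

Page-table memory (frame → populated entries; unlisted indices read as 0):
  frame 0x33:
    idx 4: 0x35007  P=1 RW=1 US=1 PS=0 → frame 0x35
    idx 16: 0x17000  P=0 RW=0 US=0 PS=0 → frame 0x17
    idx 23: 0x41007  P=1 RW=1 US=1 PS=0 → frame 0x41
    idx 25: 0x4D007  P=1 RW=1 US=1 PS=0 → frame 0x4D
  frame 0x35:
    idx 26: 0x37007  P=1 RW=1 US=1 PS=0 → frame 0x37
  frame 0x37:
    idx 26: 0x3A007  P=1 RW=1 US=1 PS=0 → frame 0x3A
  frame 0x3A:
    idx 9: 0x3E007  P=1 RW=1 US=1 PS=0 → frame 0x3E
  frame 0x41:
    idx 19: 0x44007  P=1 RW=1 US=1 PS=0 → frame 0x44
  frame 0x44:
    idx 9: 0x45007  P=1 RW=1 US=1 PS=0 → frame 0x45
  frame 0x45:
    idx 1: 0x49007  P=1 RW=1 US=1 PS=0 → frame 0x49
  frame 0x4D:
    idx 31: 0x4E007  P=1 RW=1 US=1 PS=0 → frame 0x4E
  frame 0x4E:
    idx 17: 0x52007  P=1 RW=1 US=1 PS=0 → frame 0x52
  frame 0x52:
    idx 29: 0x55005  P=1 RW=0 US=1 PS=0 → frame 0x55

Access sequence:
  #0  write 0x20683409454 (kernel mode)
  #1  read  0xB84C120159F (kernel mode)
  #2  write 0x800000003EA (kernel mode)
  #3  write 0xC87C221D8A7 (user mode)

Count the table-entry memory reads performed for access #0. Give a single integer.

Per-access translation:
#0 VA=0x20683409454 (w,kernel):
  [0] read 0x33 idx=4: raw=0x35007 flags P=1 W=1 U=1 S=0
  [1] read 0x35 idx=26: raw=0x37007 flags P=1 W=1 U=1 S=0
  [2] read 0x37 idx=26: raw=0x3A007 flags P=1 W=1 U=1 S=0
  [3] read 0x3A idx=9: raw=0x3E007 flags P=1 W=1 U=1 S=0
  → PA=0x3E454  (4 entries read)
#1 VA=0xB84C120159F (r,kernel):
  [0] read 0x33 idx=23: raw=0x41007 flags P=1 W=1 U=1 S=0
  [1] read 0x41 idx=19: raw=0x44007 flags P=1 W=1 U=1 S=0
  [2] read 0x44 idx=9: raw=0x45007 flags P=1 W=1 U=1 S=0
  [3] read 0x45 idx=1: raw=0x49007 flags P=1 W=1 U=1 S=0
  → PA=0x4959F  (4 entries read)
#2 VA=0x800000003EA (w,kernel):
  [0] read 0x33 idx=16: raw=0x17000 flags P=0 W=0 U=0 S=0
  ⇒ fault: PAGE_NOT_PRESENT  — 1 lookups
#3 VA=0xC87C221D8A7 (w,user):
  [0] read 0x33 idx=25: raw=0x4D007 flags P=1 W=1 U=1 S=0
  [1] read 0x4D idx=31: raw=0x4E007 flags P=1 W=1 U=1 S=0
  [2] read 0x4E idx=17: raw=0x52007 flags P=1 W=1 U=1 S=0
  [3] read 0x52 idx=29: raw=0x55005 flags P=1 W=0 U=1 S=0
  ⇒ fault: PROTECTION_VIOLATION  — 4 lookups

Entries read for #0: 4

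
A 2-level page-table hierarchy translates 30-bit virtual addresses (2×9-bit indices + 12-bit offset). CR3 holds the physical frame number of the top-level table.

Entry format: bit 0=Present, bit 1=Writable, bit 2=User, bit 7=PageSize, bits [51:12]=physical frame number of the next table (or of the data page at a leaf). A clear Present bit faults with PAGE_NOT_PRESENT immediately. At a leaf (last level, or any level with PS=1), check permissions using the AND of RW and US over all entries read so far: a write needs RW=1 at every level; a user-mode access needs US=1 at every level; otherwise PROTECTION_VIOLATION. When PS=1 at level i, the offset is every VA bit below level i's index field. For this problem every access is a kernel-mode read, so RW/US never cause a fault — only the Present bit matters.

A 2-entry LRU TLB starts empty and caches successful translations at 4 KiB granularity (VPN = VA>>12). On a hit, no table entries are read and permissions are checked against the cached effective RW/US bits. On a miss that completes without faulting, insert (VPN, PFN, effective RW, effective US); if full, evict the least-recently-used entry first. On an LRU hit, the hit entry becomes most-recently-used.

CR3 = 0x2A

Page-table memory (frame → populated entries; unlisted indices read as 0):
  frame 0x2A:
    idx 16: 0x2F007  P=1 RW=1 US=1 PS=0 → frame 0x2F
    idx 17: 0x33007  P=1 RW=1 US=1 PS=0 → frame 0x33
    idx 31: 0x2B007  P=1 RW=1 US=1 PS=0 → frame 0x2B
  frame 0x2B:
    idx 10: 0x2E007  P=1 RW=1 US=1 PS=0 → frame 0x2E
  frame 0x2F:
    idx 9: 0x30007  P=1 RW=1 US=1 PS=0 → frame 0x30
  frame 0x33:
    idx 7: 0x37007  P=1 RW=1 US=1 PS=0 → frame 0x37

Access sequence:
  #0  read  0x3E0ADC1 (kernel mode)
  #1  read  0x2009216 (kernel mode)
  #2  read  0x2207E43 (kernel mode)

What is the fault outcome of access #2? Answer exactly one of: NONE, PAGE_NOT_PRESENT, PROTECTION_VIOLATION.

Walk each access:
#0 VA=0x3E0ADC1 (r,kernel):
  [0] read 0x2A idx=31: raw=0x2B007 flags P=1 W=1 U=1 S=0
  [1] read 0x2B idx=10: raw=0x2E007 flags P=1 W=1 U=1 S=0
  ✓ 0x2EDC1  — 2 lookups
#1 VA=0x2009216 (r,kernel):
  [0] read 0x2A idx=16: raw=0x2F007 flags P=1 W=1 U=1 S=0
  [1] read 0x2F idx=9: raw=0x30007 flags P=1 W=1 U=1 S=0
  ✓ 0x30216  — 2 lookups
#2 VA=0x2207E43 (r,kernel):
  [0] read 0x2A idx=17: raw=0x33007 flags P=1 W=1 U=1 S=0
  [1] read 0x33 idx=7: raw=0x37007 flags P=1 W=1 U=1 S=0
  ✓ 0x37E43  — 2 lookups

Access #2 fault: NONE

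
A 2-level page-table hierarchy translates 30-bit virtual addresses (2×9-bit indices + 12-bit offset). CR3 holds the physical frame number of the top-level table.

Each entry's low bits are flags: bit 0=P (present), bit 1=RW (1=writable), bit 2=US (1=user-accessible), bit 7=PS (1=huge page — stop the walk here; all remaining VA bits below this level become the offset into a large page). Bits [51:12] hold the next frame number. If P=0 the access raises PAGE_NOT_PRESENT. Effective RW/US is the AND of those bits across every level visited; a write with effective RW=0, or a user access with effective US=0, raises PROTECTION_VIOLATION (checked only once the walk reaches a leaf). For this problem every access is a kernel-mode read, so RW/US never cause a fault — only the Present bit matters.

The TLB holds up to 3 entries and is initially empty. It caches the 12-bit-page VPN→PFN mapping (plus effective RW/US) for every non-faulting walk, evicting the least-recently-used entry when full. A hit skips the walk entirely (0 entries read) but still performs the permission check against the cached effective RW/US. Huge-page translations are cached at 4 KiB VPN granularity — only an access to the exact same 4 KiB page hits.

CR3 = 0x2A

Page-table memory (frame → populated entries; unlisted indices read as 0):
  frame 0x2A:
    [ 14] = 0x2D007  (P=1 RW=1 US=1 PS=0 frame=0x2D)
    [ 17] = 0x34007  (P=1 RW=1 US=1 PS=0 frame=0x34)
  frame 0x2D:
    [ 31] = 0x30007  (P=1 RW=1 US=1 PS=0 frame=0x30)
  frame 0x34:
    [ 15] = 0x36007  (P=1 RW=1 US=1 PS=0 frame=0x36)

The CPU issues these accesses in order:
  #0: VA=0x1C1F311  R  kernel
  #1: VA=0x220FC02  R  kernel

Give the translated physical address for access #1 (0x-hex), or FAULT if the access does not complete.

Per-access translation:
#0 VA=0x1C1F311 (r,kernel):
  lvl0: tbl 0x2A, slot 14 ⇒ 0x2D007 (P1/RW1/US1/PS0)
  lvl1: tbl 0x2D, slot 31 ⇒ 0x30007 (P1/RW1/US1/PS0)
  ⇒ phys 0x30311  [2 reads]
#1 VA=0x220FC02 (r,kernel):
  lvl0: tbl 0x2A, slot 17 ⇒ 0x34007 (P1/RW1/US1/PS0)
  lvl1: tbl 0x34, slot 15 ⇒ 0x36007 (P1/RW1/US1/PS0)
  ⇒ phys 0x36C02  [2 reads]

Access #1 PA: 0x36C02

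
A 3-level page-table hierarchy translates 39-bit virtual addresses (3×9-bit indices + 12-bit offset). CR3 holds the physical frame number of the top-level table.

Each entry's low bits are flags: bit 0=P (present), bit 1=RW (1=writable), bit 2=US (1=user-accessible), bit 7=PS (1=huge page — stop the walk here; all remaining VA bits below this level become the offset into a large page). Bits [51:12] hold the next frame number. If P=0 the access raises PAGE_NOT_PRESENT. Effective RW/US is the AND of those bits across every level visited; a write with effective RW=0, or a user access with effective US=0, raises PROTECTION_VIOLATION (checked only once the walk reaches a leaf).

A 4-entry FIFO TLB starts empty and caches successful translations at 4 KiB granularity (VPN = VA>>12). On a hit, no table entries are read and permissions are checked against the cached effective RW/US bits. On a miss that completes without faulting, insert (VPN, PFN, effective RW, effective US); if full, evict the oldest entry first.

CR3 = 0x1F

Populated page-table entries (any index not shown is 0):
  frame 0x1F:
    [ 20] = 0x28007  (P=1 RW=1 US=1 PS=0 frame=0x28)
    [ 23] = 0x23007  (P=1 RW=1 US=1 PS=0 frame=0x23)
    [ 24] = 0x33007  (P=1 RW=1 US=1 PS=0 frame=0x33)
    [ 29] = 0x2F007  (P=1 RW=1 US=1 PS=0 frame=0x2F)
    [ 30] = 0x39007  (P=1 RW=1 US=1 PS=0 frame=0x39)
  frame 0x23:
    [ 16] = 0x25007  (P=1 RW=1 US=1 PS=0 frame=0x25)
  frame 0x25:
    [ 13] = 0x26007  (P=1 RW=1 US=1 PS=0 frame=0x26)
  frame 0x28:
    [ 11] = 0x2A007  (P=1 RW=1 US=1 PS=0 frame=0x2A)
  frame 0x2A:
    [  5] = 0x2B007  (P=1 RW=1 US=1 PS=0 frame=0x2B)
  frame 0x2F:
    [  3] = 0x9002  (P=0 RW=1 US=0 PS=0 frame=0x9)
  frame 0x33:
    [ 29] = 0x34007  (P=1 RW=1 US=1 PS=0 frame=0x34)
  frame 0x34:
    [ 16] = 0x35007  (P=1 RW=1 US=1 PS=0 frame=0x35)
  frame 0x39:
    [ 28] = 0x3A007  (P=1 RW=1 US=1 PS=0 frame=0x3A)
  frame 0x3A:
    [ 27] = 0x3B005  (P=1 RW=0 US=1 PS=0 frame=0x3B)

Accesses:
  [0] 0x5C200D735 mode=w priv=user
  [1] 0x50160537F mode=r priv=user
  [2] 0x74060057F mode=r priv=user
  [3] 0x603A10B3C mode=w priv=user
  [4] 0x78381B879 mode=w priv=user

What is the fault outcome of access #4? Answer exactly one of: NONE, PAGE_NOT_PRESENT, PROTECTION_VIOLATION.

Trace:
#0 VA=0x5C200D735 (w,user):
  [0] read 0x1F idx=23: raw=0x23007 flags P=1 W=1 U=1 S=0
  [1] read 0x23 idx=16: raw=0x25007 flags P=1 W=1 U=1 S=0
  [2] read 0x25 idx=13: raw=0x26007 flags P=1 W=1 U=1 S=0
  → PA=0x26735  (3 entries read)
#1 VA=0x50160537F (r,user):
  [0] read 0x1F idx=20: raw=0x28007 flags P=1 W=1 U=1 S=0
  [1] read 0x28 idx=11: raw=0x2A007 flags P=1 W=1 U=1 S=0
  [2] read 0x2A idx=5: raw=0x2B007 flags P=1 W=1 U=1 S=0
  → PA=0x2B37F  (3 entries read)
#2 VA=0x74060057F (r,user):
  [0] read 0x1F idx=29: raw=0x2F007 flags P=1 W=1 U=1 S=0
  [1] read 0x2F idx=3: raw=0x9002 flags P=0 W=1 U=0 S=0
  → PAGE_NOT_PRESENT  (2 entries read)
#3 VA=0x603A10B3C (w,user):
  [0] read 0x1F idx=24: raw=0x33007 flags P=1 W=1 U=1 S=0
  [1] read 0x33 idx=29: raw=0x34007 flags P=1 W=1 U=1 S=0
  [2] read 0x34 idx=16: raw=0x35007 flags P=1 W=1 U=1 S=0
  → PA=0x35B3C  (3 entries read)
#4 VA=0x78381B879 (w,user):
  [0] read 0x1F idx=30: raw=0x39007 flags P=1 W=1 U=1 S=0
  [1] read 0x39 idx=28: raw=0x3A007 flags P=1 W=1 U=1 S=0
  [2] read 0x3A idx=27: raw=0x3B005 flags P=1 W=0 U=1 S=0
  → PROTECTION_VIOLATION  (3 entries read)

Access #4 fault: PROTECTION_VIOLATION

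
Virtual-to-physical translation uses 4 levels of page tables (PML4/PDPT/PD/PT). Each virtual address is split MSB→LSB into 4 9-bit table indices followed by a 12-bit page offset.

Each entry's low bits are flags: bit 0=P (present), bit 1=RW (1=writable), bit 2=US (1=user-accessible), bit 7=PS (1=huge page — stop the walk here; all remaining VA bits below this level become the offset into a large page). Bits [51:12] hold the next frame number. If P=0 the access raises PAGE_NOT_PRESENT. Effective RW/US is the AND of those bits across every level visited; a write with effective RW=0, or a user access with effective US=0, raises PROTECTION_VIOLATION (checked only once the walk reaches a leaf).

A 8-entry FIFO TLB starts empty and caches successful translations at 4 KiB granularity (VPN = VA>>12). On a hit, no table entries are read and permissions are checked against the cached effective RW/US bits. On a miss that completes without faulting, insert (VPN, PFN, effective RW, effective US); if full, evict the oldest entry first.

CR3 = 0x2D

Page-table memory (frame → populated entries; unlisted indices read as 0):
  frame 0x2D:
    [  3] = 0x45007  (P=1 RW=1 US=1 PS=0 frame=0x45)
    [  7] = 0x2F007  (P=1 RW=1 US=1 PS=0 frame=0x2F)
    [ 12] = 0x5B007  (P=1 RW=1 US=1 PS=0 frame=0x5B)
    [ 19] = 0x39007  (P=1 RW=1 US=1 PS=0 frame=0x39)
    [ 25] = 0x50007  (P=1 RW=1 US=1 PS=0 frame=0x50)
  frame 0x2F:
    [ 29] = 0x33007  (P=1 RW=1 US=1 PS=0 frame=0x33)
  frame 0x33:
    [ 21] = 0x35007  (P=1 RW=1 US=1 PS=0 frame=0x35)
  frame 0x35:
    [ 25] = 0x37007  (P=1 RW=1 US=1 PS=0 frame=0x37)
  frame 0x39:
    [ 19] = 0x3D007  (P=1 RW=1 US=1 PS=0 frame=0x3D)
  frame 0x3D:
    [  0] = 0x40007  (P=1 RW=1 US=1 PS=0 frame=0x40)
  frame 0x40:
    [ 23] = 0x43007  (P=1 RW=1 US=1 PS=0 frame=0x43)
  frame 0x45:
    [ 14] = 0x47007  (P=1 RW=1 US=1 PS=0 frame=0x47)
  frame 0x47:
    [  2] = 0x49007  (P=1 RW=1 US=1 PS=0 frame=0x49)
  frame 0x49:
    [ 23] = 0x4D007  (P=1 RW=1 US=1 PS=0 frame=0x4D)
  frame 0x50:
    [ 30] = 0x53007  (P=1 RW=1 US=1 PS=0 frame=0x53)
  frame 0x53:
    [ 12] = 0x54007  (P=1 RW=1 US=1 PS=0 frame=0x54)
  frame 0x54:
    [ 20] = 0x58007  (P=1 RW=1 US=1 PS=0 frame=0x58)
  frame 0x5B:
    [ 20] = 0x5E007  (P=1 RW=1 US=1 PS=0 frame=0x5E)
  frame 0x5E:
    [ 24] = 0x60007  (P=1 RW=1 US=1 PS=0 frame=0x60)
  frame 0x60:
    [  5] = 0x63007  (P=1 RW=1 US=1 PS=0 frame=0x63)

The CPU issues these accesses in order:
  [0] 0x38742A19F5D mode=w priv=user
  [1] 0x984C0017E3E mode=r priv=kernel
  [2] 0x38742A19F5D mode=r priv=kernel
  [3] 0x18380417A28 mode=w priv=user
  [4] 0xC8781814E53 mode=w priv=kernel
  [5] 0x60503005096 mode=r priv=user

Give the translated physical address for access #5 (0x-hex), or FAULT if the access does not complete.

Walk each access:
#0 VA=0x38742A19F5D (w,user):
  lvl0: tbl 0x2D, slot 7 ⇒ 0x2F007 (P1/RW1/US1/PS0)
  lvl1: tbl 0x2F, slot 29 ⇒ 0x33007 (P1/RW1/US1/PS0)
  lvl2: tbl 0x33, slot 21 ⇒ 0x35007 (P1/RW1/US1/PS0)
  lvl3: tbl 0x35, slot 25 ⇒ 0x37007 (P1/RW1/US1/PS0)
  ⇒ phys 0x37F5D  [4 reads]
#1 VA=0x984C0017E3E (r,kernel):
  lvl0: tbl 0x2D, slot 19 ⇒ 0x39007 (P1/RW1/US1/PS0)
  lvl1: tbl 0x39, slot 19 ⇒ 0x3D007 (P1/RW1/US1/PS0)
  lvl2: tbl 0x3D, slot 0 ⇒ 0x40007 (P1/RW1/US1/PS0)
  lvl3: tbl 0x40, slot 23 ⇒ 0x43007 (P1/RW1/US1/PS0)
  ⇒ phys 0x43E3E  [4 reads]
#2 VA=0x38742A19F5D (r,kernel):
  TLB hit vpn=0x38742A19 → PA=0x37F5D
#3 VA=0x18380417A28 (w,user):
  lvl0: tbl 0x2D, slot 3 ⇒ 0x45007 (P1/RW1/US1/PS0)
  lvl1: tbl 0x45, slot 14 ⇒ 0x47007 (P1/RW1/US1/PS0)
  lvl2: tbl 0x47, slot 2 ⇒ 0x49007 (P1/RW1/US1/PS0)
  lvl3: tbl 0x49, slot 23 ⇒ 0x4D007 (P1/RW1/US1/PS0)
  ⇒ phys 0x4DA28  [4 reads]
#4 VA=0xC8781814E53 (w,kernel):
  lvl0: tbl 0x2D, slot 25 ⇒ 0x50007 (P1/RW1/US1/PS0)
  lvl1: tbl 0x50, slot 30 ⇒ 0x53007 (P1/RW1/US1/PS0)
  lvl2: tbl 0x53, slot 12 ⇒ 0x54007 (P1/RW1/US1/PS0)
  lvl3: tbl 0x54, slot 20 ⇒ 0x58007 (P1/RW1/US1/PS0)
  ⇒ phys 0x58E53  [4 reads]
#5 VA=0x60503005096 (r,user):
  lvl0: tbl 0x2D, slot 12 ⇒ 0x5B007 (P1/RW1/US1/PS0)
  lvl1: tbl 0x5B, slot 20 ⇒ 0x5E007 (P1/RW1/US1/PS0)
  lvl2: tbl 0x5E, slot 24 ⇒ 0x60007 (P1/RW1/US1/PS0)
  lvl3: tbl 0x60, slot 5 ⇒ 0x63007 (P1/RW1/US1/PS0)
  ⇒ phys 0x63096  [4 reads]

Access #5 PA: 0x63096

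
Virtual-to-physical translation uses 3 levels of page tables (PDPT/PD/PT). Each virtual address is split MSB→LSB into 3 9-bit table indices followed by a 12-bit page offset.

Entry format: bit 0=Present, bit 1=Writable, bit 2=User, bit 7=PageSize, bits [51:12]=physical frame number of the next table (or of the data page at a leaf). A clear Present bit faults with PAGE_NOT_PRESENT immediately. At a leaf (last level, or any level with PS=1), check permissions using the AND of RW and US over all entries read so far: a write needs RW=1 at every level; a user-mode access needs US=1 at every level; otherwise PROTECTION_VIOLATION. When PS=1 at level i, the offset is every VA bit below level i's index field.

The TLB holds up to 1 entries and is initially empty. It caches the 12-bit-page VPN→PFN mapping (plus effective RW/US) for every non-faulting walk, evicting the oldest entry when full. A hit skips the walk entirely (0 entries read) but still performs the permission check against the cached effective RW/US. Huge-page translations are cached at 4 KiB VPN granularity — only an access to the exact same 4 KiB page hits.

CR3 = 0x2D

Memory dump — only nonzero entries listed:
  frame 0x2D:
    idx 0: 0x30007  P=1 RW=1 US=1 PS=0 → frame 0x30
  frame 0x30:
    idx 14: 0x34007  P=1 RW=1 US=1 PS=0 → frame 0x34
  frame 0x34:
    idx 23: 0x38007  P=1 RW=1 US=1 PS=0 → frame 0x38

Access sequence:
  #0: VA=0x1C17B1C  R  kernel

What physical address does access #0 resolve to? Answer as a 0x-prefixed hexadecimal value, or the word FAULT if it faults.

Walk each access:
#0 VA=0x1C17B1C (r,kernel):
  [0] read 0x2D idx=0: raw=0x30007 flags P=1 W=1 U=1 S=0
  [1] read 0x30 idx=14: raw=0x34007 flags P=1 W=1 U=1 S=0
  [2] read 0x34 idx=23: raw=0x38007 flags P=1 W=1 U=1 S=0
  ✓ 0x38B1C  — 3 lookups

Access #0 PA: 0x38B1C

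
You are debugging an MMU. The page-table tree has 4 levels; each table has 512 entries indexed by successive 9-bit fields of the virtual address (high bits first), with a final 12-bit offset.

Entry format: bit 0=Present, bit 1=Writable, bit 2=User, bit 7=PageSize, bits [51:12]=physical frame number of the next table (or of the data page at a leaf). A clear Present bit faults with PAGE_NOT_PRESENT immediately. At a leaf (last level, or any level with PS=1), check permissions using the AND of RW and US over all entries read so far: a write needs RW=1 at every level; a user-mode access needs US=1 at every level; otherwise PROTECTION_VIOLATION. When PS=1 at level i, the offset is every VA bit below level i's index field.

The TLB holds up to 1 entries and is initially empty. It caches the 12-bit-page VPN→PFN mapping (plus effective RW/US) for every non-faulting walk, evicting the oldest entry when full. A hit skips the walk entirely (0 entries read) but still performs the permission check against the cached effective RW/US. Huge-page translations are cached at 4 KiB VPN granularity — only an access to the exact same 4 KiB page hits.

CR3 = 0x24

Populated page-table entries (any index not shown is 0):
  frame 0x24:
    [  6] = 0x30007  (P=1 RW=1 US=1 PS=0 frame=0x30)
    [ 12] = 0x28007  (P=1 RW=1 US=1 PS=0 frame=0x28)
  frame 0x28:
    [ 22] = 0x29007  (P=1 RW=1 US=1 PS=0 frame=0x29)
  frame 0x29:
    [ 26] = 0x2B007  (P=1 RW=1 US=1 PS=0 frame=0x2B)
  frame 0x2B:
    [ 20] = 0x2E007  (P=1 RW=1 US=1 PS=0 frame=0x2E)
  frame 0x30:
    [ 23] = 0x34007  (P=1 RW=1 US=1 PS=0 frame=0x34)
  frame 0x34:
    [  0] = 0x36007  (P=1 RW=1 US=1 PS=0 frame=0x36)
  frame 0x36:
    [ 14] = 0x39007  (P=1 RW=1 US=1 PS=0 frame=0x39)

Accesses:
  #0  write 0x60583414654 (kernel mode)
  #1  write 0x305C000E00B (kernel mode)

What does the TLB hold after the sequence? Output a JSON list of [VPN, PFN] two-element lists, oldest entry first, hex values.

Per-access translation:
#0 VA=0x60583414654 (w,kernel):
  lvl0: tbl 0x24, slot 12 ⇒ 0x28007 (P1/RW1/US1/PS0)
  lvl1: tbl 0x28, slot 22 ⇒ 0x29007 (P1/RW1/US1/PS0)
  lvl2: tbl 0x29, slot 26 ⇒ 0x2B007 (P1/RW1/US1/PS0)
  lvl3: tbl 0x2B, slot 20 ⇒ 0x2E007 (P1/RW1/US1/PS0)
  ⇒ phys 0x2E654  [4 reads]
#1 VA=0x305C000E00B (w,kernel):
  lvl0: tbl 0x24, slot 6 ⇒ 0x30007 (P1/RW1/US1/PS0)
  lvl1: tbl 0x30, slot 23 ⇒ 0x34007 (P1/RW1/US1/PS0)
  lvl2: tbl 0x34, slot 0 ⇒ 0x36007 (P1/RW1/US1/PS0)
  lvl3: tbl 0x36, slot 14 ⇒ 0x39007 (P1/RW1/US1/PS0)
  ⇒ phys 0x3900B  [4 reads]

TLB: [["0x305C000E", "0x39"]]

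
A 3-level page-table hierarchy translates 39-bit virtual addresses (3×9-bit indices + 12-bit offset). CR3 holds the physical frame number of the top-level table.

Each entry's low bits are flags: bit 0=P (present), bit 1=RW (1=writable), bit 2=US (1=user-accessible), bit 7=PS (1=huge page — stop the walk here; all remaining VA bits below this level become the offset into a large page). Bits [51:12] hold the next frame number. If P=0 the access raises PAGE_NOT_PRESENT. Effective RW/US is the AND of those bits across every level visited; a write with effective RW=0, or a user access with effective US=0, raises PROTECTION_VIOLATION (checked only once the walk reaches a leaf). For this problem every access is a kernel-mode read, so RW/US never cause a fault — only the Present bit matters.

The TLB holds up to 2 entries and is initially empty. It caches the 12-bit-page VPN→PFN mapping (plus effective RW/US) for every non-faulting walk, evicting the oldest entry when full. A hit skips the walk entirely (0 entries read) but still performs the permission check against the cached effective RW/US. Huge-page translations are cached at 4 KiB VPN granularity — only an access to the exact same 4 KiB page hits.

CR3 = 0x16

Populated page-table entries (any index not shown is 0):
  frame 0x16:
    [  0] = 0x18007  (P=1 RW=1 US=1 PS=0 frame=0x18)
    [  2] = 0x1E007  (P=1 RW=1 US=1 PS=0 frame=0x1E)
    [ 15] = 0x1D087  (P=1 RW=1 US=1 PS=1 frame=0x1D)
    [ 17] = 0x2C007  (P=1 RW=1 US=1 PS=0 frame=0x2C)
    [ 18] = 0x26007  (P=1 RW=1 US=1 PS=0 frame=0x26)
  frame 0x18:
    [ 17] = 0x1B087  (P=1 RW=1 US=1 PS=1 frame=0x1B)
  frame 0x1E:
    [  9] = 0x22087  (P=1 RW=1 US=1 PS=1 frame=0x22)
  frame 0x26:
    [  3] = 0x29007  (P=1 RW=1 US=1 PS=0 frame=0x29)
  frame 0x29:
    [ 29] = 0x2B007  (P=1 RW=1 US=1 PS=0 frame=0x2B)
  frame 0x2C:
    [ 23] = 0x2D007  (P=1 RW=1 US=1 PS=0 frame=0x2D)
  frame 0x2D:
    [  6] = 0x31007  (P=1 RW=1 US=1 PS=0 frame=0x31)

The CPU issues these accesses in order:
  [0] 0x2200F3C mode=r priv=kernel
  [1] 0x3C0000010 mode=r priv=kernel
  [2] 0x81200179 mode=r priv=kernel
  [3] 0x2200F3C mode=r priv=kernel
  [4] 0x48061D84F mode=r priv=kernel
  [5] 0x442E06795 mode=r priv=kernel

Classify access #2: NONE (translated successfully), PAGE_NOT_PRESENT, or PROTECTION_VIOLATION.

Trace:
#0 VA=0x2200F3C (r,kernel):
  L0 @0x16[0] → 0x18007  P=1,RW=1,US=1,PS=0
  L1 @0x18[17] → 0x1B087  P=1,RW=1,US=1,PS=1
  ⇒ phys 0x1BF3C (huge @L1)  [2 reads]
#1 VA=0x3C0000010 (r,kernel):
  L0 @0x16[15] → 0x1D087  P=1,RW=1,US=1,PS=1
  ⇒ phys 0x1D010 (huge @L0)  [1 reads]
#2 VA=0x81200179 (r,kernel):
  L0 @0x16[2] → 0x1E007  P=1,RW=1,US=1,PS=0
  L1 @0x1E[9] → 0x22087  P=1,RW=1,US=1,PS=1
  ⇒ phys 0x22179 (huge @L1)  [2 reads]
#3 VA=0x2200F3C (r,kernel):
  L0 @0x16[0] → 0x18007  P=1,RW=1,US=1,PS=0
  L1 @0x18[17] → 0x1B087  P=1,RW=1,US=1,PS=1
  ⇒ phys 0x1BF3C (huge @L1)  [2 reads]
#4 VA=0x48061D84F (r,kernel):
  L0 @0x16[18] → 0x26007  P=1,RW=1,US=1,PS=0
  L1 @0x26[3] → 0x29007  P=1,RW=1,US=1,PS=0
  L2 @0x29[29] → 0x2B007  P=1,RW=1,US=1,PS=0
  ⇒ phys 0x2B84F  [3 reads]
#5 VA=0x442E06795 (r,kernel):
  L0 @0x16[17] → 0x2C007  P=1,RW=1,US=1,PS=0
  L1 @0x2C[23] → 0x2D007  P=1,RW=1,US=1,PS=0
  L2 @0x2D[6] → 0x31007  P=1,RW=1,US=1,PS=0
  ⇒ phys 0x31795  [3 reads]

Access #2 fault: NONE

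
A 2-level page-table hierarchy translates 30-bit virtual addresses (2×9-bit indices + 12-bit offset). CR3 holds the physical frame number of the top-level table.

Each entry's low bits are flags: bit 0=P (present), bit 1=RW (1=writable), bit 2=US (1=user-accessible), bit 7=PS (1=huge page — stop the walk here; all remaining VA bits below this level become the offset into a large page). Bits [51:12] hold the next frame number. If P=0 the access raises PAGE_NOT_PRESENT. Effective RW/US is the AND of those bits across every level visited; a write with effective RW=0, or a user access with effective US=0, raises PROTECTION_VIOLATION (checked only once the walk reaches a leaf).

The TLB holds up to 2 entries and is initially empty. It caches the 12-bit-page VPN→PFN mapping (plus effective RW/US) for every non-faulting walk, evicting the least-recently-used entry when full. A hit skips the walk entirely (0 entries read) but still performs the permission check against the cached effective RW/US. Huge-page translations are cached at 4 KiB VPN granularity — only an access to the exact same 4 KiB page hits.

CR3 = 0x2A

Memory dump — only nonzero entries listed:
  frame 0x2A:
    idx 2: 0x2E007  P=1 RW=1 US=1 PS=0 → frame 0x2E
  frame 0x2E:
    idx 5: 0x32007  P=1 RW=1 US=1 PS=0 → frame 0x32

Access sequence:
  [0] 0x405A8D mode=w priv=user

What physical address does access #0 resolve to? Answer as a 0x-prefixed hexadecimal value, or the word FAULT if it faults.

Walk each access:
#0 VA=0x405A8D (w,user):
  L0: frame=0x2A idx=2 entry=0x2E007 [P=1 RW=1 US=1 PS=0]
  L1: frame=0x2E idx=5 entry=0x32007 [P=1 RW=1 US=1 PS=0]
  → PA=0x32A8D  (2 entries read)

Access #0 PA: 0x32A8D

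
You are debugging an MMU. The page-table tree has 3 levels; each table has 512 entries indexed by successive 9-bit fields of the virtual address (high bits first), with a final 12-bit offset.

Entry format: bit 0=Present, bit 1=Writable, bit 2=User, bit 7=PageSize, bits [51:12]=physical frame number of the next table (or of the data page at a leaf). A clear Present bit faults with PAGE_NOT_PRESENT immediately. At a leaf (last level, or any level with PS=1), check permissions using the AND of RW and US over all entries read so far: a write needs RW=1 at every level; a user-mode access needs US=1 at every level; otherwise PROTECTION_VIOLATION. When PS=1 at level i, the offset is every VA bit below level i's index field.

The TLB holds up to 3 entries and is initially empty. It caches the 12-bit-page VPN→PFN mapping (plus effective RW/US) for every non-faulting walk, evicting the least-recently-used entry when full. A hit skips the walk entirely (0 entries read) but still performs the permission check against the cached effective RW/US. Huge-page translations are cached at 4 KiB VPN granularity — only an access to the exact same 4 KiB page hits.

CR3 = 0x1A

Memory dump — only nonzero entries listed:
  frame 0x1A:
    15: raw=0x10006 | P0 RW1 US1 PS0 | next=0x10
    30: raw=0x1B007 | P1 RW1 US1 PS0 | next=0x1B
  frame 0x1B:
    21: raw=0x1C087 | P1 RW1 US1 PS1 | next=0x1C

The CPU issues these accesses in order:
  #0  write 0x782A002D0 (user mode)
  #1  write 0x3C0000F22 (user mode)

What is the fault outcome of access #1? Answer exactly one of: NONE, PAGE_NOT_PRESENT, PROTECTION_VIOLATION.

Per-access translation:
#0 VA=0x782A002D0 (w,user):
  L0 @0x1A[30] → 0x1B007  P=1,RW=1,US=1,PS=0
  L1 @0x1B[21] → 0x1C087  P=1,RW=1,US=1,PS=1
  → PA=0x1C2D0 (huge @L1)  (2 entries read)
#1 VA=0x3C0000F22 (w,user):
  L0 @0x1A[15] → 0x10006  P=0,RW=1,US=1,PS=0
  ⇒ fault: PAGE_NOT_PRESENT  — 1 lookups

Access #1 fault: PAGE_NOT_PRESENT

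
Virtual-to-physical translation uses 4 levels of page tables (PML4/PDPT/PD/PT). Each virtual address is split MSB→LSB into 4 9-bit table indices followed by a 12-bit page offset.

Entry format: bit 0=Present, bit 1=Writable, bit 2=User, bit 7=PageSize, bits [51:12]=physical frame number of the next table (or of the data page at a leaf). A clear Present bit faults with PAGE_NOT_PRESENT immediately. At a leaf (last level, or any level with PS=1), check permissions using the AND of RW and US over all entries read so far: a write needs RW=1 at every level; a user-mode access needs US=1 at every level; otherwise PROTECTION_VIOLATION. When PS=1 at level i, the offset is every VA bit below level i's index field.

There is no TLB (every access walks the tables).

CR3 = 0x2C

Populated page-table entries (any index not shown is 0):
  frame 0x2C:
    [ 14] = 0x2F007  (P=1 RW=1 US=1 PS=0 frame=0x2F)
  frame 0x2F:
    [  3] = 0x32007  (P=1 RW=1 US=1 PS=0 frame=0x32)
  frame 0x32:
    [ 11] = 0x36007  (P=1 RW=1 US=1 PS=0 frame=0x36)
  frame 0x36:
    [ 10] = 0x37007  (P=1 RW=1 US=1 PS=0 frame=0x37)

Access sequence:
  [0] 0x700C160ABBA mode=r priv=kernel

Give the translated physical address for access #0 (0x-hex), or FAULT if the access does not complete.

Per-access translation:
#0 VA=0x700C160ABBA (r,kernel):
  lvl0: tbl 0x2C, slot 14 ⇒ 0x2F007 (P1/RW1/US1/PS0)
  lvl1: tbl 0x2F, slot 3 ⇒ 0x32007 (P1/RW1/US1/PS0)
  lvl2: tbl 0x32, slot 11 ⇒ 0x36007 (P1/RW1/US1/PS0)
  lvl3: tbl 0x36, slot 10 ⇒ 0x37007 (P1/RW1/US1/PS0)
  → PA=0x37BBA  (4 entries read)

Access #0 PA: 0x37BBA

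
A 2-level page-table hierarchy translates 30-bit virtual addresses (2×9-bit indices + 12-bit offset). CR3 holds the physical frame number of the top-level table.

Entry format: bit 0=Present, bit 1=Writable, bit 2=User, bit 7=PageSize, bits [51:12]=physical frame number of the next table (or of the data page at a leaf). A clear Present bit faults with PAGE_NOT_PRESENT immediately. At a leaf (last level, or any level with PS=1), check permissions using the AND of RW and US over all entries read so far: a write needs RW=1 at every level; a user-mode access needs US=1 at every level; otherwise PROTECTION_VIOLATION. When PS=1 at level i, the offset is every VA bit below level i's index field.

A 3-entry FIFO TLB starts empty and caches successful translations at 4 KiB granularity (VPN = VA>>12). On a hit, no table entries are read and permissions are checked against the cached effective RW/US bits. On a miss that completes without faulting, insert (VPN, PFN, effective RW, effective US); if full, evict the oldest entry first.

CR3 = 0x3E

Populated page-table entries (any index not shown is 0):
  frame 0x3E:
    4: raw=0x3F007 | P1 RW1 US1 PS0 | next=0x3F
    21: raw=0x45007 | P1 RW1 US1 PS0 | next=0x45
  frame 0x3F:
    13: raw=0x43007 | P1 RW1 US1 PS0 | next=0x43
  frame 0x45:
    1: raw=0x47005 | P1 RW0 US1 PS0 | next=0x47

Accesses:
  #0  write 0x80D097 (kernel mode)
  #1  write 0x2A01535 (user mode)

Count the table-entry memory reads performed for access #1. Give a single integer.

Walk each access:
#0 VA=0x80D097 (w,kernel):
  L0 @0x3E[4] → 0x3F007  P=1,RW=1,US=1,PS=0
  L1 @0x3F[13] → 0x43007  P=1,RW=1,US=1,PS=0
  ✓ 0x43097  — 2 lookups
#1 VA=0x2A01535 (w,user):
  L0 @0x3E[21] → 0x45007  P=1,RW=1,US=1,PS=0
  L1 @0x45[1] → 0x47005  P=1,RW=0,US=1,PS=0
  ⇒ fault: PROTECTION_VIOLATION  — 2 lookups

Entries read for #1: 2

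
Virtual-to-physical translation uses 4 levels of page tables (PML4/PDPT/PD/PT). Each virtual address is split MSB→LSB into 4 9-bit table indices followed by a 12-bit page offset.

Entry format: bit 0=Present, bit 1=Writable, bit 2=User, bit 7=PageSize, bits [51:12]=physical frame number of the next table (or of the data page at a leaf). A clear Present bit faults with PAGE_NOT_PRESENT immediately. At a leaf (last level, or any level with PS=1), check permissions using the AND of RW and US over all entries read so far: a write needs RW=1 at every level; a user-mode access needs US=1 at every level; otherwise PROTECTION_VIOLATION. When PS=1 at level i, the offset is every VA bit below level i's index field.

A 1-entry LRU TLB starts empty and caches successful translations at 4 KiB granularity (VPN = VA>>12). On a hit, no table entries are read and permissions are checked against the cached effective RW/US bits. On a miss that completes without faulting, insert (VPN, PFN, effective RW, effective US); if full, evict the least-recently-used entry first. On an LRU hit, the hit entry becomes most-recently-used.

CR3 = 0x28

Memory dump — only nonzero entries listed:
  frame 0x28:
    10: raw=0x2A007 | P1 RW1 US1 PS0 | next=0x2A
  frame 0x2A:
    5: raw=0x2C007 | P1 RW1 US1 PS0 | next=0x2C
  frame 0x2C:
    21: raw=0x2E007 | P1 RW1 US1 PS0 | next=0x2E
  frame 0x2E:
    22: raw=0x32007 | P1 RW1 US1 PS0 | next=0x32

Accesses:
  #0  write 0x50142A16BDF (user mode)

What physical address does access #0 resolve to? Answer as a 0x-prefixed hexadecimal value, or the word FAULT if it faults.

Trace:
#0 VA=0x50142A16BDF (w,user):
  [0] read 0x28 idx=10: raw=0x2A007 flags P=1 W=1 U=1 S=0
  [1] read 0x2A idx=5: raw=0x2C007 flags P=1 W=1 U=1 S=0
  [2] read 0x2C idx=21: raw=0x2E007 flags P=1 W=1 U=1 S=0
  [3] read 0x2E idx=22: raw=0x32007 flags P=1 W=1 U=1 S=0
  ⇒ phys 0x32BDF  [4 reads]

Access #0 PA: 0x32BDF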